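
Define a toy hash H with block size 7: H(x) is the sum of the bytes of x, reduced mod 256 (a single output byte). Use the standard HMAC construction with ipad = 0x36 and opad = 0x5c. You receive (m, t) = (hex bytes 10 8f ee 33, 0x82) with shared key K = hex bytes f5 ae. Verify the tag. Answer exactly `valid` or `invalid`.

Key hex bytes f5 ae is 2 bytes ≤ B = 7; zero-pad to 7 bytes: K' = f5 ae 00 00 00 00 00.
K' ⊕ ipad = c3 98 36 36 36 36 36; K' ⊕ opad = a9 f2 5c 5c 5c 5c 5c.
Inner hash: sum = 195+152+54+54+54+54+54+16+143+238+51 = 1065; mod 256 = 41 → 29.
Outer hash (recomputed tag): sum = 169+242+92+92+92+92+92+41 = 912; mod 256 = 144 → 90.
Recomputed tag = 90; claimed = 82 → mismatch.

invalid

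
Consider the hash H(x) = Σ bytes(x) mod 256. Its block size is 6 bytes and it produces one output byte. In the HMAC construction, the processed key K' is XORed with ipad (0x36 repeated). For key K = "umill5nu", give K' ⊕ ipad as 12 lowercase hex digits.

0d3636363636

Key "umill5nu" = 75 6d 69 6c 6c 35 6e 75 is 8 bytes > B = 6, so hash it first: H(key) = 3b, then zero-pad to 6 bytes: K' = 3b 00 00 00 00 00.
XOR each byte with 0x36: 3b⊕36=0d, 00⊕36=36, 00⊕36=36, 00⊕36=36, 00⊕36=36, 00⊕36=36.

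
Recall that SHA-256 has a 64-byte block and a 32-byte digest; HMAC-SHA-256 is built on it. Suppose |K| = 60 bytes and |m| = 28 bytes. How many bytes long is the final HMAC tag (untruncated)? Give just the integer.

32

The tag is one SHA-256 digest: 32 bytes.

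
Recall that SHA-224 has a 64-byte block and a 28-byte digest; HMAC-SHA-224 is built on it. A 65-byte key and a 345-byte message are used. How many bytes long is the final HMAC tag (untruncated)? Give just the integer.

28

The tag is one SHA-224 digest: 28 bytes.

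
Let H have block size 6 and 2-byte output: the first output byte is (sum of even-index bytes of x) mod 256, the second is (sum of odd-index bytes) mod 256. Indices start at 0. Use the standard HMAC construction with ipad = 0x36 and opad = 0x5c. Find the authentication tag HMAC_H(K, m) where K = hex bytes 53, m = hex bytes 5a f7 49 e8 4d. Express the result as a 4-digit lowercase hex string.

8895

Key hex bytes 53 is 1 byte ≤ B = 6; zero-pad to 6 bytes: K' = 53 00 00 00 00 00.
K' ⊕ ipad = 65 36 36 36 36 36.  K' ⊕ opad = 0f 5c 5c 5c 5c 5c.
Inner input = (K'⊕ipad) ∥ m = 65 36 36 36 36 36 ∥ 5a f7 49 e8 4d.
Inner hash: even-index sum = 449 mod 256 = 193; odd-index sum = 641 mod 256 = 129 → c1 81.
Outer input = (K'⊕opad) ∥ inner = 0f 5c 5c 5c 5c 5c ∥ c1 81.
Outer hash (tag): even-index sum = 392 mod 256 = 136; odd-index sum = 405 mod 256 = 149 → 88 95.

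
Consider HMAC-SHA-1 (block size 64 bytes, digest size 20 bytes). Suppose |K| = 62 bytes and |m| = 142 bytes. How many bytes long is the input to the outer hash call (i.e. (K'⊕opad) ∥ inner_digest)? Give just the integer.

Key is 62 ≤ 64 bytes, zero-padded: |K'| = 64.
Outer input = (K'⊕opad) ∥ H(inner) → 64 + 20 = 84 bytes.

84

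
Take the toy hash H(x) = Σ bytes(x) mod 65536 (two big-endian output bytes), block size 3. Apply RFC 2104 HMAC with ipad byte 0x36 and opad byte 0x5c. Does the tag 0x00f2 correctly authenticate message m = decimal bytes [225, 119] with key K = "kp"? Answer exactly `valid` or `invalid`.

Key "kp" = 6b 70 is 2 bytes ≤ B = 3; zero-pad to 3 bytes: K' = 6b 70 00.
K' ⊕ ipad = 5d 46 36; K' ⊕ opad = 37 2c 5c.
Inner hash: sum = 93+70+54+225+119 = 561 → 02 31.
Outer hash (recomputed tag): sum = 55+44+92+2+49 = 242 → 00 f2.
Recomputed tag = 00f2; claimed = 00f2 → match.

valid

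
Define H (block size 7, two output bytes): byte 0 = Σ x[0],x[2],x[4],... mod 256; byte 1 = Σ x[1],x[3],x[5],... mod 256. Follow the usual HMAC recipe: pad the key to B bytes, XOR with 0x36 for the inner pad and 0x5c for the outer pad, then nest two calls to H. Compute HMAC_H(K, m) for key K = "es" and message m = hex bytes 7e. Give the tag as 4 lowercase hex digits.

Key "es" = 65 73 is 2 bytes ≤ B = 7; zero-pad to 7 bytes: K' = 65 73 00 00 00 00 00.
K' ⊕ ipad = 53 45 36 36 36 36 36.  K' ⊕ opad = 39 2f 5c 5c 5c 5c 5c.
Inner input = (K'⊕ipad) ∥ m = 53 45 36 36 36 36 36 ∥ 7e.
Inner hash: even-index sum = 245 mod 256 = 245; odd-index sum = 303 mod 256 = 47 → f5 2f.
Outer input = (K'⊕opad) ∥ inner = 39 2f 5c 5c 5c 5c 5c ∥ f5 2f.
Outer hash (tag): even-index sum = 380 mod 256 = 124; odd-index sum = 476 mod 256 = 220 → 7c dc.

7cdc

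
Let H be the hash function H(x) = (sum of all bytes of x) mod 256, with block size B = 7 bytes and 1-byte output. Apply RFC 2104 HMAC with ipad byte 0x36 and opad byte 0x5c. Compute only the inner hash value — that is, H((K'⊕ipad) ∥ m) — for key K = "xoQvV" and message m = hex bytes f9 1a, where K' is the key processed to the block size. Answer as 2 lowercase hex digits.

2d

Key "xoQvV" = 78 6f 51 76 56 is 5 bytes ≤ B = 7; zero-pad to 7 bytes: K' = 78 6f 51 76 56 00 00.
K' ⊕ ipad = 4e 59 67 40 60 36 36.
Inner input = 4e 59 67 40 60 36 36 ∥ f9 1a.
Inner hash: sum = 78+89+103+64+96+54+54+249+26 = 813; mod 256 = 45 → 2d.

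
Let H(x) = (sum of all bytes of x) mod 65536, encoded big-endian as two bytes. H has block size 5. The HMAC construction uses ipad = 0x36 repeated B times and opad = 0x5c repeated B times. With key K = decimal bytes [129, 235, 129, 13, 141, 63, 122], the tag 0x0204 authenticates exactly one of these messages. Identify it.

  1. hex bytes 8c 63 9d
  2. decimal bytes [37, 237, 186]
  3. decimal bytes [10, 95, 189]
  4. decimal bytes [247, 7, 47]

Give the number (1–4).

3

Key decimal bytes [129, 235, 129, 13, 141, 63, 122] = 81 eb 81 0d 8d 3f 7a is 7 bytes > B = 5, so hash it first: H(key) = 03 40, then zero-pad to 5 bytes: K' = 03 40 00 00 00.
K' ⊕ ipad = 35 76 36 36 36; K' ⊕ opad = 5f 1c 5c 5c 5c.
m1: inner = H(35 76 36 36 36 8c 63 9d) = 02 d9; tag = H(5f 1c 5c 5c 5c 02 d9) = 026a
m2: inner = H(35 76 36 36 36 25 ed ba) = 03 19; tag = H(5f 1c 5c 5c 5c 03 19) = 01ab
m3: inner = H(35 76 36 36 36 0a 5f bd) = 02 73; tag = H(5f 1c 5c 5c 5c 02 73) = 0204 ← matches
m4: inner = H(35 76 36 36 36 f7 07 2f) = 02 7a; tag = H(5f 1c 5c 5c 5c 02 7a) = 020b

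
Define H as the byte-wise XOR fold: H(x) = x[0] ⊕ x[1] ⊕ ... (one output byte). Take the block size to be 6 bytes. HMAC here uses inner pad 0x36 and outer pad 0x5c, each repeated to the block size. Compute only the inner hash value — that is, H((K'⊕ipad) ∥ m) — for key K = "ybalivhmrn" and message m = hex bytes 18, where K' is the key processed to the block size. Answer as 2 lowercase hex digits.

Key "ybalivhmrn" = 79 62 61 6c 69 76 68 6d 72 6e is 10 bytes > B = 6, so hash it first: H(key) = 10, then zero-pad to 6 bytes: K' = 10 00 00 00 00 00.
K' ⊕ ipad = 26 36 36 36 36 36.
Inner input = 26 36 36 36 36 36 ∥ 18.
Inner hash: XOR 26⊕36⊕36⊕36⊕36⊕36⊕18 = 08.

08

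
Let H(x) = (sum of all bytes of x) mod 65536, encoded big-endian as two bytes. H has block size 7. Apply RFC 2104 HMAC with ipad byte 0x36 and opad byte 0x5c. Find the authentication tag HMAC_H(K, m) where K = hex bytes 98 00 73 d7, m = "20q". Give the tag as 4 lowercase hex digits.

0370

Key hex bytes 98 00 73 d7 is 4 bytes ≤ B = 7; zero-pad to 7 bytes: K' = 98 00 73 d7 00 00 00.
K' ⊕ ipad = ae 36 45 e1 36 36 36.  K' ⊕ opad = c4 5c 2f 8b 5c 5c 5c.
Inner input = (K'⊕ipad) ∥ m = ae 36 45 e1 36 36 36 ∥ 32 30 71.
Inner hash: sum = 174+54+69+225+54+54+54+50+48+113 = 895 → 03 7f.
Outer input = (K'⊕opad) ∥ inner = c4 5c 2f 8b 5c 5c 5c ∥ 03 7f.
Outer hash (tag): sum = 196+92+47+139+92+92+92+3+127 = 880 → 03 70.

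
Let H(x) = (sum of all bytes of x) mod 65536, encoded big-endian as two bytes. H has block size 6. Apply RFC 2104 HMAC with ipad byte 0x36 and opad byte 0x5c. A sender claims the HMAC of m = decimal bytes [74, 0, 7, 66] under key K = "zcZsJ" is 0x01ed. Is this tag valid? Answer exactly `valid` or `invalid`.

invalid

Key "zcZsJ" = 7a 63 5a 73 4a is 5 bytes ≤ B = 6; zero-pad to 6 bytes: K' = 7a 63 5a 73 4a 00.
K' ⊕ ipad = 4c 55 6c 45 7c 36; K' ⊕ opad = 26 3f 06 2f 16 5c.
Inner hash: sum = 76+85+108+69+124+54+74+0+7+66 = 663 → 02 97.
Outer hash (recomputed tag): sum = 38+63+6+47+22+92+2+151 = 421 → 01 a5.
Recomputed tag = 01a5; claimed = 01ed → mismatch.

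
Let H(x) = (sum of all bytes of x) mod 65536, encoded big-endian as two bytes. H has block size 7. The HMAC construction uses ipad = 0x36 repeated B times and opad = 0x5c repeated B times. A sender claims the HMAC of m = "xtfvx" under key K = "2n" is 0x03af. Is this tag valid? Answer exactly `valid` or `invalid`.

invalid

Key "2n" = 32 6e is 2 bytes ≤ B = 7; zero-pad to 7 bytes: K' = 32 6e 00 00 00 00 00.
K' ⊕ ipad = 04 58 36 36 36 36 36; K' ⊕ opad = 6e 32 5c 5c 5c 5c 5c.
Inner hash: sum = 4+88+54+54+54+54+54+120+116+102+118+120 = 938 → 03 aa.
Outer hash (recomputed tag): sum = 110+50+92+92+92+92+92+3+170 = 793 → 03 19.
Recomputed tag = 0319; claimed = 03af → mismatch.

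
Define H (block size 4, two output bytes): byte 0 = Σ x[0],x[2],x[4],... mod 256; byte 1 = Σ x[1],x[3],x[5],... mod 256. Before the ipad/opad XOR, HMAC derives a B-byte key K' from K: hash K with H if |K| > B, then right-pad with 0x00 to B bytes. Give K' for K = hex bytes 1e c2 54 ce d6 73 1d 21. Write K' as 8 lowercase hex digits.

|K| = 8 > B = 4, so first hash the key.
H(K): even-index sum = 357 mod 256 = 101; odd-index sum = 548 mod 256 = 36 → 65 24.
Zero-pad H(K) = 65 24 to 4 bytes: K' = 65 24 00 00.

65240000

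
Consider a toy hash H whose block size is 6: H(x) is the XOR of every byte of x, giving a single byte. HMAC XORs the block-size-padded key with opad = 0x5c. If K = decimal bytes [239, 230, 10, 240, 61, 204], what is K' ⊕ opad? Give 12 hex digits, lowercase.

Key decimal bytes [239, 230, 10, 240, 61, 204] = ef e6 0a f0 3d cc is exactly B = 6 bytes: K' = ef e6 0a f0 3d cc.
XOR each byte with 0x5c: ef⊕5c=b3, e6⊕5c=ba, 0a⊕5c=56, f0⊕5c=ac, 3d⊕5c=61, cc⊕5c=90.

b3ba56ac6190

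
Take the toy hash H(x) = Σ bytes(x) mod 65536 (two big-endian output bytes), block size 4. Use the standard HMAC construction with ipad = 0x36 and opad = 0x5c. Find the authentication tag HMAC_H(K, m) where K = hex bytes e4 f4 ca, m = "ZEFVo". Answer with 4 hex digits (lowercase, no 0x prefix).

Key hex bytes e4 f4 ca is 3 bytes ≤ B = 4; zero-pad to 4 bytes: K' = e4 f4 ca 00.
K' ⊕ ipad = d2 c2 fc 36.  K' ⊕ opad = b8 a8 96 5c.
Inner input = (K'⊕ipad) ∥ m = d2 c2 fc 36 ∥ 5a 45 46 56 6f.
Inner hash: sum = 210+194+252+54+90+69+70+86+111 = 1136 → 04 70.
Outer input = (K'⊕opad) ∥ inner = b8 a8 96 5c ∥ 04 70.
Outer hash (tag): sum = 184+168+150+92+4+112 = 710 → 02 c6.

02c6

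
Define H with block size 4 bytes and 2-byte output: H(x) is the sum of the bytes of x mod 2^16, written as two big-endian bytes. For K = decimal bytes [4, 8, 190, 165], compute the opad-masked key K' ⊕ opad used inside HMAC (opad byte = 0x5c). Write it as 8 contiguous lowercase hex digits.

Key decimal bytes [4, 8, 190, 165] = 04 08 be a5 is exactly B = 4 bytes: K' = 04 08 be a5.
XOR each byte with 0x5c: 04⊕5c=58, 08⊕5c=54, be⊕5c=e2, a5⊕5c=f9.

5854e2f9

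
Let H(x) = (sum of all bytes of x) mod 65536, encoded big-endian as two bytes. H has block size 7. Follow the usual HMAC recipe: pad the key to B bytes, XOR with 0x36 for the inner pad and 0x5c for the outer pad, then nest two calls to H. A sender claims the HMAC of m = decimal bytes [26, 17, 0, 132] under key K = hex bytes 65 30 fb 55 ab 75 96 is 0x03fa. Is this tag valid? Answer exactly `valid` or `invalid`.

Key hex bytes 65 30 fb 55 ab 75 96 is exactly B = 7 bytes: K' = 65 30 fb 55 ab 75 96.
K' ⊕ ipad = 53 06 cd 63 9d 43 a0; K' ⊕ opad = 39 6c a7 09 f7 29 ca.
Inner hash: sum = 83+6+205+99+157+67+160+26+17+0+132 = 952 → 03 b8.
Outer hash (recomputed tag): sum = 57+108+167+9+247+41+202+3+184 = 1018 → 03 fa.
Recomputed tag = 03fa; claimed = 03fa → match.

valid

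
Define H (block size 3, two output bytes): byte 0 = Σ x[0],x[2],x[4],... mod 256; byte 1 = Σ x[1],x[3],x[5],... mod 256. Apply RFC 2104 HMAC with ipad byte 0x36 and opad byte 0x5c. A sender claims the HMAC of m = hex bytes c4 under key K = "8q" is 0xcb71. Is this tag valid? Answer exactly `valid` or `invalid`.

Key "8q" = 38 71 is 2 bytes ≤ B = 3; zero-pad to 3 bytes: K' = 38 71 00.
K' ⊕ ipad = 0e 47 36; K' ⊕ opad = 64 2d 5c.
Inner hash: even-index sum = 68 mod 256 = 68; odd-index sum = 267 mod 256 = 11 → 44 0b.
Outer hash (recomputed tag): even-index sum = 203 mod 256 = 203; odd-index sum = 113 mod 256 = 113 → cb 71.
Recomputed tag = cb71; claimed = cb71 → match.

valid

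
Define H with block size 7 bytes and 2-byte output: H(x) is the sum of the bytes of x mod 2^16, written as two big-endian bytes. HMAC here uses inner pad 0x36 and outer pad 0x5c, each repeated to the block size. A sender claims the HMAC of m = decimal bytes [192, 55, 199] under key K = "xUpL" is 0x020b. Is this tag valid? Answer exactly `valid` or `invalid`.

invalid

Key "xUpL" = 78 55 70 4c is 4 bytes ≤ B = 7; zero-pad to 7 bytes: K' = 78 55 70 4c 00 00 00.
K' ⊕ ipad = 4e 63 46 7a 36 36 36; K' ⊕ opad = 24 09 2c 10 5c 5c 5c.
Inner hash: sum = 78+99+70+122+54+54+54+192+55+199 = 977 → 03 d1.
Outer hash (recomputed tag): sum = 36+9+44+16+92+92+92+3+209 = 593 → 02 51.
Recomputed tag = 0251; claimed = 020b → mismatch.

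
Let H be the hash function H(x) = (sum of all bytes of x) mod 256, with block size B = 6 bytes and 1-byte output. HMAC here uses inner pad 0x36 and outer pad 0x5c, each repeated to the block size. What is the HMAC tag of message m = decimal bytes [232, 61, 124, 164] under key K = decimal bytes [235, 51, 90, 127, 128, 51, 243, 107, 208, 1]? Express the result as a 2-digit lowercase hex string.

Key decimal bytes [235, 51, 90, 127, 128, 51, 243, 107, 208, 1] = eb 33 5a 7f 80 33 f3 6b d0 01 is 10 bytes > B = 6, so hash it first: H(key) = d9, then zero-pad to 6 bytes: K' = d9 00 00 00 00 00.
K' ⊕ ipad = ef 36 36 36 36 36.  K' ⊕ opad = 85 5c 5c 5c 5c 5c.
Inner input = (K'⊕ipad) ∥ m = ef 36 36 36 36 36 ∥ e8 3d 7c a4.
Inner hash: sum = 239+54+54+54+54+54+232+61+124+164 = 1090; mod 256 = 66 → 42.
Outer input = (K'⊕opad) ∥ inner = 85 5c 5c 5c 5c 5c ∥ 42.
Outer hash (tag): sum = 133+92+92+92+92+92+66 = 659; mod 256 = 147 → 93.

93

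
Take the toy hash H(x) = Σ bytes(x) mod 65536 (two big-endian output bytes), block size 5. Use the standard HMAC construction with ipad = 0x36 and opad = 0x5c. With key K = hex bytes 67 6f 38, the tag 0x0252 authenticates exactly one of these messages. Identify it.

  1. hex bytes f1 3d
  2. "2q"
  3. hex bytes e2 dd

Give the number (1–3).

Key hex bytes 67 6f 38 is 3 bytes ≤ B = 5; zero-pad to 5 bytes: K' = 67 6f 38 00 00.
K' ⊕ ipad = 51 59 0e 36 36; K' ⊕ opad = 3b 33 64 5c 5c.
m1: inner = H(51 59 0e 36 36 f1 3d) = 02 52; tag = H(3b 33 64 5c 5c 02 52) = 01de
m2: inner = H(51 59 0e 36 36 32 71) = 01 c7; tag = H(3b 33 64 5c 5c 01 c7) = 0252 ← matches
m3: inner = H(51 59 0e 36 36 e2 dd) = 02 e3; tag = H(3b 33 64 5c 5c 02 e3) = 026f

2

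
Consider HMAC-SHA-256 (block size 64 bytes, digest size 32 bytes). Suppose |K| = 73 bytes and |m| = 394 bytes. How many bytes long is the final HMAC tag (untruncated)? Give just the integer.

The tag is one SHA-256 digest: 32 bytes.

32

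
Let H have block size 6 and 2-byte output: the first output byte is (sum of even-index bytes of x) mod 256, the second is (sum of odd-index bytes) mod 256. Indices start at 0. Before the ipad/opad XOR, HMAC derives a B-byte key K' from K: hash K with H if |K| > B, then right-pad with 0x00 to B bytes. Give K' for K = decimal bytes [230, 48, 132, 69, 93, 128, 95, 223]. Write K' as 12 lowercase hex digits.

|K| = 8 > B = 6, so first hash the key.
H(K): even-index sum = 550 mod 256 = 38; odd-index sum = 468 mod 256 = 212 → 26 d4.
Zero-pad H(K) = 26 d4 to 6 bytes: K' = 26 d4 00 00 00 00.

26d400000000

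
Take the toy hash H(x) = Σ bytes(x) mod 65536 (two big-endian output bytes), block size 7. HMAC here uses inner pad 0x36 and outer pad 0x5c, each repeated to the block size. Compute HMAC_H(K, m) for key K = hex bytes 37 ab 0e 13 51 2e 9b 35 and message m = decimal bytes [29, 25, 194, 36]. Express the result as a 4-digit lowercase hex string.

Key hex bytes 37 ab 0e 13 51 2e 9b 35 is 8 bytes > B = 7, so hash it first: H(key) = 02 52, then zero-pad to 7 bytes: K' = 02 52 00 00 00 00 00.
K' ⊕ ipad = 34 64 36 36 36 36 36.  K' ⊕ opad = 5e 0e 5c 5c 5c 5c 5c.
Inner input = (K'⊕ipad) ∥ m = 34 64 36 36 36 36 36 ∥ 1d 19 c2 24.
Inner hash: sum = 52+100+54+54+54+54+54+29+25+194+36 = 706 → 02 c2.
Outer input = (K'⊕opad) ∥ inner = 5e 0e 5c 5c 5c 5c 5c ∥ 02 c2.
Outer hash (tag): sum = 94+14+92+92+92+92+92+2+194 = 764 → 02 fc.

02fc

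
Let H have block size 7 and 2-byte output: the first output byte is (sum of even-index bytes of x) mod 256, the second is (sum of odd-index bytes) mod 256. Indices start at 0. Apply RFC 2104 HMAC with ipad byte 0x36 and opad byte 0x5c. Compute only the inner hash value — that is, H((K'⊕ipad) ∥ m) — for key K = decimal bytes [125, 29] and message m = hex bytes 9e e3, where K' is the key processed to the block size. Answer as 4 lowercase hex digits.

d035

Key decimal bytes [125, 29] = 7d 1d is 2 bytes ≤ B = 7; zero-pad to 7 bytes: K' = 7d 1d 00 00 00 00 00.
K' ⊕ ipad = 4b 2b 36 36 36 36 36.
Inner input = 4b 2b 36 36 36 36 36 ∥ 9e e3.
Inner hash: even-index sum = 464 mod 256 = 208; odd-index sum = 309 mod 256 = 53 → d0 35.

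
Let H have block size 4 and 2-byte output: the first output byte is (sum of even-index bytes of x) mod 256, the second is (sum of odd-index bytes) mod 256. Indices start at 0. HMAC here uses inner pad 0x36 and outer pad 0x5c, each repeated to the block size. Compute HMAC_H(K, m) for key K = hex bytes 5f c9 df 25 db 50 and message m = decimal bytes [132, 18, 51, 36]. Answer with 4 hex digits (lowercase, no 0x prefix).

bd32

Key hex bytes 5f c9 df 25 db 50 is 6 bytes > B = 4, so hash it first: H(key) = 19 3e, then zero-pad to 4 bytes: K' = 19 3e 00 00.
K' ⊕ ipad = 2f 08 36 36.  K' ⊕ opad = 45 62 5c 5c.
Inner input = (K'⊕ipad) ∥ m = 2f 08 36 36 ∥ 84 12 33 24.
Inner hash: even-index sum = 284 mod 256 = 28; odd-index sum = 116 mod 256 = 116 → 1c 74.
Outer input = (K'⊕opad) ∥ inner = 45 62 5c 5c ∥ 1c 74.
Outer hash (tag): even-index sum = 189 mod 256 = 189; odd-index sum = 306 mod 256 = 50 → bd 32.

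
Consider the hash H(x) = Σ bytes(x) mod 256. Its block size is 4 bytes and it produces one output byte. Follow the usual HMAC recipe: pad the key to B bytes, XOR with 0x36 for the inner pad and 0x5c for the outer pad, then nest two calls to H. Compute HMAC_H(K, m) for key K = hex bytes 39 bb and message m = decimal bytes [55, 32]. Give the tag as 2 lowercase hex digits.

Key hex bytes 39 bb is 2 bytes ≤ B = 4; zero-pad to 4 bytes: K' = 39 bb 00 00.
K' ⊕ ipad = 0f 8d 36 36.  K' ⊕ opad = 65 e7 5c 5c.
Inner input = (K'⊕ipad) ∥ m = 0f 8d 36 36 ∥ 37 20.
Inner hash: sum = 15+141+54+54+55+32 = 351; mod 256 = 95 → 5f.
Outer input = (K'⊕opad) ∥ inner = 65 e7 5c 5c ∥ 5f.
Outer hash (tag): sum = 101+231+92+92+95 = 611; mod 256 = 99 → 63.

63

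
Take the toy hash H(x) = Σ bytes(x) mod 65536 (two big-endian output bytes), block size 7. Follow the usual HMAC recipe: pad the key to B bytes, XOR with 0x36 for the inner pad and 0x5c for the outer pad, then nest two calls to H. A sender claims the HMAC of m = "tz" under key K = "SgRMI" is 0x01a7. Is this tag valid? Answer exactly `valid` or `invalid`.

valid

Key "SgRMI" = 53 67 52 4d 49 is 5 bytes ≤ B = 7; zero-pad to 7 bytes: K' = 53 67 52 4d 49 00 00.
K' ⊕ ipad = 65 51 64 7b 7f 36 36; K' ⊕ opad = 0f 3b 0e 11 15 5c 5c.
Inner hash: sum = 101+81+100+123+127+54+54+116+122 = 878 → 03 6e.
Outer hash (recomputed tag): sum = 15+59+14+17+21+92+92+3+110 = 423 → 01 a7.
Recomputed tag = 01a7; claimed = 01a7 → match.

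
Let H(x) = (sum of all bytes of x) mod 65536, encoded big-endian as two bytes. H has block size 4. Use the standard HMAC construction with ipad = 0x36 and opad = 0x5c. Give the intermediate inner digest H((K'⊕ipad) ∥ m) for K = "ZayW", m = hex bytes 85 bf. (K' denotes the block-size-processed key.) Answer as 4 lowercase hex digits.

Key "ZayW" = 5a 61 79 57 is exactly B = 4 bytes: K' = 5a 61 79 57.
K' ⊕ ipad = 6c 57 4f 61.
Inner input = 6c 57 4f 61 ∥ 85 bf.
Inner hash: sum = 108+87+79+97+133+191 = 695 → 02 b7.

02b7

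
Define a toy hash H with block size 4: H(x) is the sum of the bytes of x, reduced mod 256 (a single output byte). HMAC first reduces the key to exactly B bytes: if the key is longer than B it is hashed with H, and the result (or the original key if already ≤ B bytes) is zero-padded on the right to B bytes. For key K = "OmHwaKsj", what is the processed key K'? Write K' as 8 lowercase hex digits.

04000000

|K| = 8 > B = 4, so first hash the key.
H(K): sum = 79+109+72+119+97+75+115+106 = 772; mod 256 = 4 → 04.
Zero-pad H(K) = 04 to 4 bytes: K' = 04 00 00 00.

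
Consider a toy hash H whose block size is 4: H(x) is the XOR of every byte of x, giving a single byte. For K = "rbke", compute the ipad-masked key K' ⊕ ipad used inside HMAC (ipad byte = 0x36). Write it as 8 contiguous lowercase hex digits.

Key "rbke" = 72 62 6b 65 is exactly B = 4 bytes: K' = 72 62 6b 65.
XOR each byte with 0x36: 72⊕36=44, 62⊕36=54, 6b⊕36=5d, 65⊕36=53.

44545d53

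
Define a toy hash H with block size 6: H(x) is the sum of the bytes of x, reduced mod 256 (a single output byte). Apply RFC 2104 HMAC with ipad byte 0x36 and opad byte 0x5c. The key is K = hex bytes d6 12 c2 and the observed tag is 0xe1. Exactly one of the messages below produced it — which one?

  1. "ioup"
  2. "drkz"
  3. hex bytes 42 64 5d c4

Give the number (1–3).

1

Key hex bytes d6 12 c2 is 3 bytes ≤ B = 6; zero-pad to 6 bytes: K' = d6 12 c2 00 00 00.
K' ⊕ ipad = e0 24 f4 36 36 36; K' ⊕ opad = 8a 4e 9e 5c 5c 5c.
m1: inner = H(e0 24 f4 36 36 36 69 6f 75 70) = 57; tag = H(8a 4e 9e 5c 5c 5c 57) = e1 ← matches
m2: inner = H(e0 24 f4 36 36 36 64 72 6b 7a) = 55; tag = H(8a 4e 9e 5c 5c 5c 55) = df
m3: inner = H(e0 24 f4 36 36 36 42 64 5d c4) = 61; tag = H(8a 4e 9e 5c 5c 5c 61) = eb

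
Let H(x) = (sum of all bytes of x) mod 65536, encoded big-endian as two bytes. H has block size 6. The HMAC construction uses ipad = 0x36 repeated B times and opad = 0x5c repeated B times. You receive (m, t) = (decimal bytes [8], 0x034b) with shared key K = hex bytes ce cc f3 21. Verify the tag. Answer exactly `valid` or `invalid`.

valid

Key hex bytes ce cc f3 21 is 4 bytes ≤ B = 6; zero-pad to 6 bytes: K' = ce cc f3 21 00 00.
K' ⊕ ipad = f8 fa c5 17 36 36; K' ⊕ opad = 92 90 af 7d 5c 5c.
Inner hash: sum = 248+250+197+23+54+54+8 = 834 → 03 42.
Outer hash (recomputed tag): sum = 146+144+175+125+92+92+3+66 = 843 → 03 4b.
Recomputed tag = 034b; claimed = 034b → match.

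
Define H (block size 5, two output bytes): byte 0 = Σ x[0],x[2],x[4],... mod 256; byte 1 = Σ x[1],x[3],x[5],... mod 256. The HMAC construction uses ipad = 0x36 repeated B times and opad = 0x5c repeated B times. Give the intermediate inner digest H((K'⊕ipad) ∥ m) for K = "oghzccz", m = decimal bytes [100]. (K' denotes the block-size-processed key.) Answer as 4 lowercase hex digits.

Key "oghzccz" = 6f 67 68 7a 63 63 7a is 7 bytes > B = 5, so hash it first: H(key) = b4 44, then zero-pad to 5 bytes: K' = b4 44 00 00 00.
K' ⊕ ipad = 82 72 36 36 36.
Inner input = 82 72 36 36 36 ∥ 64.
Inner hash: even-index sum = 238 mod 256 = 238; odd-index sum = 268 mod 256 = 12 → ee 0c.

ee0c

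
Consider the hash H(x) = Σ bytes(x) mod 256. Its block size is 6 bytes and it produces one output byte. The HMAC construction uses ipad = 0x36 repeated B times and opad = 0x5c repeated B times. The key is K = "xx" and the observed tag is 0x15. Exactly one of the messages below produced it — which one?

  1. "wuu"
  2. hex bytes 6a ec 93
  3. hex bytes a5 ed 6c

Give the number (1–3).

Key "xx" = 78 78 is 2 bytes ≤ B = 6; zero-pad to 6 bytes: K' = 78 78 00 00 00 00.
K' ⊕ ipad = 4e 4e 36 36 36 36; K' ⊕ opad = 24 24 5c 5c 5c 5c.
m1: inner = H(4e 4e 36 36 36 36 77 75 75) = d5; tag = H(24 24 5c 5c 5c 5c d5) = 8d
m2: inner = H(4e 4e 36 36 36 36 6a ec 93) = 5d; tag = H(24 24 5c 5c 5c 5c 5d) = 15 ← matches
m3: inner = H(4e 4e 36 36 36 36 a5 ed 6c) = 72; tag = H(24 24 5c 5c 5c 5c 72) = 2a

2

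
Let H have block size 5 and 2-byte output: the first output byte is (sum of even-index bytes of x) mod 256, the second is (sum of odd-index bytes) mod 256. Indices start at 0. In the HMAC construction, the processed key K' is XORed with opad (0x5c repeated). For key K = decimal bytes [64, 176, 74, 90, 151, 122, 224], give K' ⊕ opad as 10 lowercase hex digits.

Key decimal bytes [64, 176, 74, 90, 151, 122, 224] = 40 b0 4a 5a 97 7a e0 is 7 bytes > B = 5, so hash it first: H(key) = 01 84, then zero-pad to 5 bytes: K' = 01 84 00 00 00.
XOR each byte with 0x5c: 01⊕5c=5d, 84⊕5c=d8, 00⊕5c=5c, 00⊕5c=5c, 00⊕5c=5c.

5dd85c5c5c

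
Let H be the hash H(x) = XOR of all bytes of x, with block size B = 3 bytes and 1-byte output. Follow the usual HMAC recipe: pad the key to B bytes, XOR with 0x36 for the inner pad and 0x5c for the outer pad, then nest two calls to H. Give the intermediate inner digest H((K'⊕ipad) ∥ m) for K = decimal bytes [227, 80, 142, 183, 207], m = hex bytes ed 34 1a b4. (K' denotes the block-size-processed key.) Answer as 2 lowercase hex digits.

Key decimal bytes [227, 80, 142, 183, 207] = e3 50 8e b7 cf is 5 bytes > B = 3, so hash it first: H(key) = 45, then zero-pad to 3 bytes: K' = 45 00 00.
K' ⊕ ipad = 73 36 36.
Inner input = 73 36 36 ∥ ed 34 1a b4.
Inner hash: XOR 73⊕36⊕36⊕ed⊕34⊕1a⊕b4 = 04.

04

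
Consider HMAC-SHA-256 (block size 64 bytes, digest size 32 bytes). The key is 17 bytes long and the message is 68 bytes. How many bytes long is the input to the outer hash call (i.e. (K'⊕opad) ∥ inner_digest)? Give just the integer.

96

Key is 17 ≤ 64 bytes, zero-padded: |K'| = 64.
Outer input = (K'⊕opad) ∥ H(inner) → 64 + 32 = 96 bytes.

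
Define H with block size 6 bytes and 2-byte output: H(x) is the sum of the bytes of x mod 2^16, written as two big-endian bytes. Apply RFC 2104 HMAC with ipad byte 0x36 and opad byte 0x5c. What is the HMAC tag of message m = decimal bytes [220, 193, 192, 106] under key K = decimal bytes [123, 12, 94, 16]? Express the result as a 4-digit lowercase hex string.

01c9

Key decimal bytes [123, 12, 94, 16] = 7b 0c 5e 10 is 4 bytes ≤ B = 6; zero-pad to 6 bytes: K' = 7b 0c 5e 10 00 00.
K' ⊕ ipad = 4d 3a 68 26 36 36.  K' ⊕ opad = 27 50 02 4c 5c 5c.
Inner input = (K'⊕ipad) ∥ m = 4d 3a 68 26 36 36 ∥ dc c1 c0 6a.
Inner hash: sum = 77+58+104+38+54+54+220+193+192+106 = 1096 → 04 48.
Outer input = (K'⊕opad) ∥ inner = 27 50 02 4c 5c 5c ∥ 04 48.
Outer hash (tag): sum = 39+80+2+76+92+92+4+72 = 457 → 01 c9.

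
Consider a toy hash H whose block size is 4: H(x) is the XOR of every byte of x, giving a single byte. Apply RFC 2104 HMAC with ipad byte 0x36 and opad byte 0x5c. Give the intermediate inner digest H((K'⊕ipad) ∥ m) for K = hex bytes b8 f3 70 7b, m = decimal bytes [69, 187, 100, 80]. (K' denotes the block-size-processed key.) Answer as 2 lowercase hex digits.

8a

Key hex bytes b8 f3 70 7b is exactly B = 4 bytes: K' = b8 f3 70 7b.
K' ⊕ ipad = 8e c5 46 4d.
Inner input = 8e c5 46 4d ∥ 45 bb 64 50.
Inner hash: XOR 8e⊕c5⊕46⊕4d⊕45⊕bb⊕64⊕50 = 8a.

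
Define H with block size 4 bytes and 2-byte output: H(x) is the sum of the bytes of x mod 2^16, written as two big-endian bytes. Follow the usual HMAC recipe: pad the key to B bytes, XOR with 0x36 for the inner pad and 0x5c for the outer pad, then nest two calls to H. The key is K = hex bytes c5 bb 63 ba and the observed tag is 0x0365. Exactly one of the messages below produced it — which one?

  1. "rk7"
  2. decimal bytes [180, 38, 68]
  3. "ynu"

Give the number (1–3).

3

Key hex bytes c5 bb 63 ba is exactly B = 4 bytes: K' = c5 bb 63 ba.
K' ⊕ ipad = f3 8d 55 8c; K' ⊕ opad = 99 e7 3f e6.
m1: inner = H(f3 8d 55 8c 72 6b 37) = 03 75; tag = H(99 e7 3f e6 03 75) = 031d
m2: inner = H(f3 8d 55 8c b4 26 44) = 03 7f; tag = H(99 e7 3f e6 03 7f) = 0327
m3: inner = H(f3 8d 55 8c 79 6e 75) = 03 bd; tag = H(99 e7 3f e6 03 bd) = 0365 ← matches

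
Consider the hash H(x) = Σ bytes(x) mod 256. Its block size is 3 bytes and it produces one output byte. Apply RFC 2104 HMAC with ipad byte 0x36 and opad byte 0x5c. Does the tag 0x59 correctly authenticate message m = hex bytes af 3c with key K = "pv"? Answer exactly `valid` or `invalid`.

valid

Key "pv" = 70 76 is 2 bytes ≤ B = 3; zero-pad to 3 bytes: K' = 70 76 00.
K' ⊕ ipad = 46 40 36; K' ⊕ opad = 2c 2a 5c.
Inner hash: sum = 70+64+54+175+60 = 423; mod 256 = 167 → a7.
Outer hash (recomputed tag): sum = 44+42+92+167 = 345; mod 256 = 89 → 59.
Recomputed tag = 59; claimed = 59 → match.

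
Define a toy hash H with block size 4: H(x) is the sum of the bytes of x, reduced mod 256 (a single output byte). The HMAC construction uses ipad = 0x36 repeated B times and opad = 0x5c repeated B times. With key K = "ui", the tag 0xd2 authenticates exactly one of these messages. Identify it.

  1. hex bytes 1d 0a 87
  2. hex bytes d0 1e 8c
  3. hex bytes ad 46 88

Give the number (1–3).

Key "ui" = 75 69 is 2 bytes ≤ B = 4; zero-pad to 4 bytes: K' = 75 69 00 00.
K' ⊕ ipad = 43 5f 36 36; K' ⊕ opad = 29 35 5c 5c.
m1: inner = H(43 5f 36 36 1d 0a 87) = bc; tag = H(29 35 5c 5c bc) = d2 ← matches
m2: inner = H(43 5f 36 36 d0 1e 8c) = 88; tag = H(29 35 5c 5c 88) = 9e
m3: inner = H(43 5f 36 36 ad 46 88) = 89; tag = H(29 35 5c 5c 89) = 9f

1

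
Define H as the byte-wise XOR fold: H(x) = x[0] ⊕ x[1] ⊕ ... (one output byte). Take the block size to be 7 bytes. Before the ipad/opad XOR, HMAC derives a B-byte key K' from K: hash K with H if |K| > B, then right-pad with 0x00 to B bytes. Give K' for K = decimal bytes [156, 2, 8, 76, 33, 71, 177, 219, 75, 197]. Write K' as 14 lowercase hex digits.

58000000000000

|K| = 10 > B = 7, so first hash the key.
H(K): XOR 9c⊕02⊕08⊕4c⊕21⊕47⊕b1⊕db⊕4b⊕c5 = 58.
Zero-pad H(K) = 58 to 7 bytes: K' = 58 00 00 00 00 00 00.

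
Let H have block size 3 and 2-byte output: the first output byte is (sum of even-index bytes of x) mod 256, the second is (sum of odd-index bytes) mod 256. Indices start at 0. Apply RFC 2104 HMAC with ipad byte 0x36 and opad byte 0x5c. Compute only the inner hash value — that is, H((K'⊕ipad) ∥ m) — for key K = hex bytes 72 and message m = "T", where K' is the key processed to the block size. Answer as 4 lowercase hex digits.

Key hex bytes 72 is 1 byte ≤ B = 3; zero-pad to 3 bytes: K' = 72 00 00.
K' ⊕ ipad = 44 36 36.
Inner input = 44 36 36 ∥ 54.
Inner hash: even-index sum = 122 mod 256 = 122; odd-index sum = 138 mod 256 = 138 → 7a 8a.

7a8a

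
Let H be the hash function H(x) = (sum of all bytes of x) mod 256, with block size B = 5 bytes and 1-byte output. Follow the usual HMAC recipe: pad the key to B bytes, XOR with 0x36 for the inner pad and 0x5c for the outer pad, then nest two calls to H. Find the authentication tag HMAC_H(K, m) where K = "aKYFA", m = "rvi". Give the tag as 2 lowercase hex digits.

Key "aKYFA" = 61 4b 59 46 41 is exactly B = 5 bytes: K' = 61 4b 59 46 41.
K' ⊕ ipad = 57 7d 6f 70 77.  K' ⊕ opad = 3d 17 05 1a 1d.
Inner input = (K'⊕ipad) ∥ m = 57 7d 6f 70 77 ∥ 72 76 69.
Inner hash: sum = 87+125+111+112+119+114+118+105 = 891; mod 256 = 123 → 7b.
Outer input = (K'⊕opad) ∥ inner = 3d 17 05 1a 1d ∥ 7b.
Outer hash (tag): sum = 61+23+5+26+29+123 = 267; mod 256 = 11 → 0b.

0b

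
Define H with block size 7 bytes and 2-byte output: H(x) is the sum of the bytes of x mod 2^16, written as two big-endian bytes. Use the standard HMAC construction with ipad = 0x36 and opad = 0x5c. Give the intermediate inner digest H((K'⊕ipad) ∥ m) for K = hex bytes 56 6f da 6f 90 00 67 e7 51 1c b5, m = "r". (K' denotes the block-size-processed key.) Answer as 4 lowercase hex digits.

01eb

Key hex bytes 56 6f da 6f 90 00 67 e7 51 1c b5 is 11 bytes > B = 7, so hash it first: H(key) = 05 0e, then zero-pad to 7 bytes: K' = 05 0e 00 00 00 00 00.
K' ⊕ ipad = 33 38 36 36 36 36 36.
Inner input = 33 38 36 36 36 36 36 ∥ 72.
Inner hash: sum = 51+56+54+54+54+54+54+114 = 491 → 01 eb.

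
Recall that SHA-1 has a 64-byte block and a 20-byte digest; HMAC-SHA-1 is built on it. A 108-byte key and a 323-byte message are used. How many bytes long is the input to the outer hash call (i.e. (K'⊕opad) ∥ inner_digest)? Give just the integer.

Key is 108 > 64 bytes, so it is hashed to 20 bytes then zero-padded to 64: |K'| = 64.
Outer input = (K'⊕opad) ∥ H(inner) → 64 + 20 = 84 bytes.

84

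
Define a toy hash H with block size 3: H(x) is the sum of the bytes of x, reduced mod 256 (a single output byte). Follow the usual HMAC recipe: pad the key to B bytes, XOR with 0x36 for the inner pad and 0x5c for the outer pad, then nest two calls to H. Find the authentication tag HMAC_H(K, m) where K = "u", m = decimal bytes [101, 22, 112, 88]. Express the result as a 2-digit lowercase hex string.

Key "u" = 75 is 1 byte ≤ B = 3; zero-pad to 3 bytes: K' = 75 00 00.
K' ⊕ ipad = 43 36 36.  K' ⊕ opad = 29 5c 5c.
Inner input = (K'⊕ipad) ∥ m = 43 36 36 ∥ 65 16 70 58.
Inner hash: sum = 67+54+54+101+22+112+88 = 498; mod 256 = 242 → f2.
Outer input = (K'⊕opad) ∥ inner = 29 5c 5c ∥ f2.
Outer hash (tag): sum = 41+92+92+242 = 467; mod 256 = 211 → d3.

d3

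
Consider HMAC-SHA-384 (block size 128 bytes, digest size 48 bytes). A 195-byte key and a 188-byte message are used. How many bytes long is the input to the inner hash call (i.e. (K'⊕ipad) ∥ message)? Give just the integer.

316

Key is 195 > 128 bytes, so it is hashed to 48 bytes then zero-padded to 128: |K'| = 128.
Inner input = (K'⊕ipad) ∥ m → 128 + 188 = 316 bytes.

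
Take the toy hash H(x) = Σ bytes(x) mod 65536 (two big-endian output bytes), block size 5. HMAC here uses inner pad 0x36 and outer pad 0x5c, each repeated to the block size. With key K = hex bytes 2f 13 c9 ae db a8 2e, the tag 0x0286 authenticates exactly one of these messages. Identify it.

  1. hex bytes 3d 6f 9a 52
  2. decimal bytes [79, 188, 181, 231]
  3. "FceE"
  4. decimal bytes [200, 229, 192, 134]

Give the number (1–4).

Key hex bytes 2f 13 c9 ae db a8 2e is 7 bytes > B = 5, so hash it first: H(key) = 03 6a, then zero-pad to 5 bytes: K' = 03 6a 00 00 00.
K' ⊕ ipad = 35 5c 36 36 36; K' ⊕ opad = 5f 36 5c 5c 5c.
m1: inner = H(35 5c 36 36 36 3d 6f 9a 52) = 02 cb; tag = H(5f 36 5c 5c 5c 02 cb) = 0276
m2: inner = H(35 5c 36 36 36 4f bc b5 e7) = 03 da; tag = H(5f 36 5c 5c 5c 03 da) = 0286 ← matches
m3: inner = H(35 5c 36 36 36 46 63 65 45) = 02 86; tag = H(5f 36 5c 5c 5c 02 86) = 0231
m4: inner = H(35 5c 36 36 36 c8 e5 c0 86) = 04 26; tag = H(5f 36 5c 5c 5c 04 26) = 01d3

2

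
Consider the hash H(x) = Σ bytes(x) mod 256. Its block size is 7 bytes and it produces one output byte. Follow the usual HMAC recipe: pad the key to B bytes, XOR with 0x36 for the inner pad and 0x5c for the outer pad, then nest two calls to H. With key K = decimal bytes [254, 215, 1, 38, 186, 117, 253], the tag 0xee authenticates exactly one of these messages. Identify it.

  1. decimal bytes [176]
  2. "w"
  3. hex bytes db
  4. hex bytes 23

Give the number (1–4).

Key decimal bytes [254, 215, 1, 38, 186, 117, 253] = fe d7 01 26 ba 75 fd is exactly B = 7 bytes: K' = fe d7 01 26 ba 75 fd.
K' ⊕ ipad = c8 e1 37 10 8c 43 cb; K' ⊕ opad = a2 8b 5d 7a e6 29 a1.
m1: inner = H(c8 e1 37 10 8c 43 cb b0) = 3a; tag = H(a2 8b 5d 7a e6 29 a1 3a) = ee ← matches
m2: inner = H(c8 e1 37 10 8c 43 cb 77) = 01; tag = H(a2 8b 5d 7a e6 29 a1 01) = b5
m3: inner = H(c8 e1 37 10 8c 43 cb db) = 65; tag = H(a2 8b 5d 7a e6 29 a1 65) = 19
m4: inner = H(c8 e1 37 10 8c 43 cb 23) = ad; tag = H(a2 8b 5d 7a e6 29 a1 ad) = 61

1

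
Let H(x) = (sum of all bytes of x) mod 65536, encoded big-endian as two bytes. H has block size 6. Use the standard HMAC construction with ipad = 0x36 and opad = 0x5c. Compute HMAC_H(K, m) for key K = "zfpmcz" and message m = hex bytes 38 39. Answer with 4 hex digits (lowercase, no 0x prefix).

0173

Key "zfpmcz" = 7a 66 70 6d 63 7a is exactly B = 6 bytes: K' = 7a 66 70 6d 63 7a.
K' ⊕ ipad = 4c 50 46 5b 55 4c.  K' ⊕ opad = 26 3a 2c 31 3f 26.
Inner input = (K'⊕ipad) ∥ m = 4c 50 46 5b 55 4c ∥ 38 39.
Inner hash: sum = 76+80+70+91+85+76+56+57 = 591 → 02 4f.
Outer input = (K'⊕opad) ∥ inner = 26 3a 2c 31 3f 26 ∥ 02 4f.
Outer hash (tag): sum = 38+58+44+49+63+38+2+79 = 371 → 01 73.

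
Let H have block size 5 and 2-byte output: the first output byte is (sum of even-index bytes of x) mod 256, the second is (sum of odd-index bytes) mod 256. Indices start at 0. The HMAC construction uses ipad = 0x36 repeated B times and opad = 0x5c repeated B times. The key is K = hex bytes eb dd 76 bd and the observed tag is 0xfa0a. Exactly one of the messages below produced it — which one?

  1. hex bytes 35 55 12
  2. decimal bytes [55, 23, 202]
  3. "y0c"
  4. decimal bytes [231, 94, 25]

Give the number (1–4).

1

Key hex bytes eb dd 76 bd is 4 bytes ≤ B = 5; zero-pad to 5 bytes: K' = eb dd 76 bd 00.
K' ⊕ ipad = dd eb 40 8b 36; K' ⊕ opad = b7 81 2a e1 5c.
m1: inner = H(dd eb 40 8b 36 35 55 12) = a8 bd; tag = H(b7 81 2a e1 5c a8 bd) = fa0a ← matches
m2: inner = H(dd eb 40 8b 36 37 17 ca) = 6a 77; tag = H(b7 81 2a e1 5c 6a 77) = b4cc
m3: inner = H(dd eb 40 8b 36 79 30 63) = 83 52; tag = H(b7 81 2a e1 5c 83 52) = 8fe5
m4: inner = H(dd eb 40 8b 36 e7 5e 19) = b1 76; tag = H(b7 81 2a e1 5c b1 76) = b313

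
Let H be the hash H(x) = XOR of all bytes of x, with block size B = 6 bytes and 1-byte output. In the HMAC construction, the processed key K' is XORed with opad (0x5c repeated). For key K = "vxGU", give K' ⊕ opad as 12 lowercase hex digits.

2a241b095c5c

Key "vxGU" = 76 78 47 55 is 4 bytes ≤ B = 6; zero-pad to 6 bytes: K' = 76 78 47 55 00 00.
XOR each byte with 0x5c: 76⊕5c=2a, 78⊕5c=24, 47⊕5c=1b, 55⊕5c=09, 00⊕5c=5c, 00⊕5c=5c.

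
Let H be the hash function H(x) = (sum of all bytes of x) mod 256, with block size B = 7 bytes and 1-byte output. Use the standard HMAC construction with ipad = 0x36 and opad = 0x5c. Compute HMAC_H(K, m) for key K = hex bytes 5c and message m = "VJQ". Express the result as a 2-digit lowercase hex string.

c7

Key hex bytes 5c is 1 byte ≤ B = 7; zero-pad to 7 bytes: K' = 5c 00 00 00 00 00 00.
K' ⊕ ipad = 6a 36 36 36 36 36 36.  K' ⊕ opad = 00 5c 5c 5c 5c 5c 5c.
Inner input = (K'⊕ipad) ∥ m = 6a 36 36 36 36 36 36 ∥ 56 4a 51.
Inner hash: sum = 106+54+54+54+54+54+54+86+74+81 = 671; mod 256 = 159 → 9f.
Outer input = (K'⊕opad) ∥ inner = 00 5c 5c 5c 5c 5c 5c ∥ 9f.
Outer hash (tag): sum = 0+92+92+92+92+92+92+159 = 711; mod 256 = 199 → c7.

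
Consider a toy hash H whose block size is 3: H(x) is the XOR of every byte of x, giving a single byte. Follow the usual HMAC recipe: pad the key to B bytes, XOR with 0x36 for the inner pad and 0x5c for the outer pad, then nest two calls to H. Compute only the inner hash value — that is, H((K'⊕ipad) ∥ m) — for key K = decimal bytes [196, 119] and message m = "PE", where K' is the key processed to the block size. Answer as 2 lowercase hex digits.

90

Key decimal bytes [196, 119] = c4 77 is 2 bytes ≤ B = 3; zero-pad to 3 bytes: K' = c4 77 00.
K' ⊕ ipad = f2 41 36.
Inner input = f2 41 36 ∥ 50 45.
Inner hash: XOR f2⊕41⊕36⊕50⊕45 = 90.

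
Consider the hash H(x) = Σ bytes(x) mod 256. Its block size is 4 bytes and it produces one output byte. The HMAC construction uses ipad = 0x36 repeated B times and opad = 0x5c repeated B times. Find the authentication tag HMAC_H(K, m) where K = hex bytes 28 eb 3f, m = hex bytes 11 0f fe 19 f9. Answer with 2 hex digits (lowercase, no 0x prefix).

54

Key hex bytes 28 eb 3f is 3 bytes ≤ B = 4; zero-pad to 4 bytes: K' = 28 eb 3f 00.
K' ⊕ ipad = 1e dd 09 36.  K' ⊕ opad = 74 b7 63 5c.
Inner input = (K'⊕ipad) ∥ m = 1e dd 09 36 ∥ 11 0f fe 19 f9.
Inner hash: sum = 30+221+9+54+17+15+254+25+249 = 874; mod 256 = 106 → 6a.
Outer input = (K'⊕opad) ∥ inner = 74 b7 63 5c ∥ 6a.
Outer hash (tag): sum = 116+183+99+92+106 = 596; mod 256 = 84 → 54.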